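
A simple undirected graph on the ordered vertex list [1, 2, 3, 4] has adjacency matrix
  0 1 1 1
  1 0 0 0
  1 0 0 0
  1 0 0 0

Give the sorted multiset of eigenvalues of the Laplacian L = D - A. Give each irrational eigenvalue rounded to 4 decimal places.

[0, 1, 1, 4]

Reading degrees in the order [1, 2, 3, 4] gives [3, 1, 1, 1]; set D = diag(3, 1, 1, 1) and form L = D - A. L is symmetric positive semidefinite, so every eigenvalue is real and nonnegative. The single zero eigenvalue shows the graph is connected. There is one zero in the spectrum, matching the 1 component.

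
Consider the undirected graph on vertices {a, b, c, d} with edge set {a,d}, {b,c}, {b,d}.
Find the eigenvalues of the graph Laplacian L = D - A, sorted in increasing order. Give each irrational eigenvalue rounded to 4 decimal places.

[0, 0.5858, 2, 3.4142]

Reading degrees in the order [a, b, c, d] gives [1, 2, 1, 2]; set D = diag(1, 2, 1, 2) and form L = D - A. The multiplicity of 0 as a Laplacian eigenvalue equals the number of connected components. The eigenvalues sum to 6, which equals trace(L) = 2|E|. By the matrix-tree theorem the graph has (1/4) * product of the nonzero eigenvalues = 1 spanning tree.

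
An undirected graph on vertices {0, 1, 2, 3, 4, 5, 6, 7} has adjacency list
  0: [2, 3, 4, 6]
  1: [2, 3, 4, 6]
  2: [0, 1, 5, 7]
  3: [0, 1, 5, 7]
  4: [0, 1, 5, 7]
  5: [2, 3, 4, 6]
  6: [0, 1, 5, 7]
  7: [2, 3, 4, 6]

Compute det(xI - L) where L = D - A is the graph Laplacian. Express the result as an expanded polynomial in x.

x^8 - 32x^7 + 432x^6 - 3200x^5 + 14080x^4 - 36864x^3 + 53248x^2 - 32768x

Reading degrees in the order [0, 1, 2, 3, 4, 5, 6, 7] gives [4, 4, 4, 4, 4, 4, 4, 4]; set D = diag(4, 4, 4, 4, 4, 4, 4, 4) and form L = D - A. The eigenvalues of L are [0, 4, 4, 4, 4, 4, 4, 8]; the characteristic polynomial is the product of (x - lambda_i), which multiplies out to x^8 - 32x^7 + 432x^6 - 3200x^5 + 14080x^4 - 36864x^3 + 53248x^2 - 32768x. The coefficient of x^7 equals -trace(L) = -32, matching the sum of degrees.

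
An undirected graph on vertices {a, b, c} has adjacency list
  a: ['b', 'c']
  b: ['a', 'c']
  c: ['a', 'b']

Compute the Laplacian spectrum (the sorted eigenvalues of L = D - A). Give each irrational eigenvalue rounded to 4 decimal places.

[0, 3, 3]

Reading degrees in the order [a, b, c] gives [2, 2, 2]; set D = diag(2, 2, 2) and form L = D - A. Since every row of L sums to 0, the all-ones vector is in the kernel and 0 is an eigenvalue. The single zero eigenvalue shows the graph is connected. The largest eigenvalue, 3, is at most the vertex count 3. The eigenvalues sum to 6, which equals trace(L) = 2|E|.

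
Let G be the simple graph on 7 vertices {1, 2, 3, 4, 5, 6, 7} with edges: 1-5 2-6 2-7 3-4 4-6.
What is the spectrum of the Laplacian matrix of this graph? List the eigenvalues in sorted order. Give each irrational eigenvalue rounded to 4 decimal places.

[0, 0, 0.3820, 1.3820, 2, 2.6180, 3.6180]

With the vertex order [1, 2, 3, 4, 5, 6, 7], the degrees are [1, 2, 1, 2, 1, 2, 1], giving D = diag(1, 2, 1, 2, 1, 2, 1) and L = D - A. L is symmetric positive semidefinite, so every eigenvalue is real and nonnegative. The 2 zero eigenvalues correspond to the 2 connected components.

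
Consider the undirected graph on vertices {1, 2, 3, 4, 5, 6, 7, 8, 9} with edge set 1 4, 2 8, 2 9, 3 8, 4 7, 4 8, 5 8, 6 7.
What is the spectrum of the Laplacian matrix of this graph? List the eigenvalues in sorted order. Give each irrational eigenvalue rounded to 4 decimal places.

[0, 0.2427, 0.5371, 0.6893, 1, 2.1297, 2.4166, 3.6434, 5.3411]

With the vertex order [1, 2, 3, 4, 5, 6, 7, 8, 9], the degrees are [1, 2, 1, 3, 1, 1, 2, 4, 1], giving D = diag(1, 2, 1, 3, 1, 1, 2, 4, 1) and L = D - A. Diagonalising L (or applying a numerical eigensolver to the 9x9 matrix) gives the spectrum above. The single zero eigenvalue shows the graph is connected. The eigenvalues sum to 16, which equals trace(L) = 2|E|.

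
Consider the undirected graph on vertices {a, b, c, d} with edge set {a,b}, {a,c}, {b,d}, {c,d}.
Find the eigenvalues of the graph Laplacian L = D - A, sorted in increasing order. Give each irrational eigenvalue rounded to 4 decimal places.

Each diagonal entry of L is the vertex degree and each off-diagonal entry is -1 where an edge is present, 0 otherwise; in the order [a, b, c, d] the diagonal is [2, 2, 2, 2]. The multiplicity of 0 as a Laplacian eigenvalue equals the number of connected components. The largest eigenvalue, 4, is at most the vertex count 4. There is one zero in the spectrum, matching the 1 component.

[0, 2, 2, 4]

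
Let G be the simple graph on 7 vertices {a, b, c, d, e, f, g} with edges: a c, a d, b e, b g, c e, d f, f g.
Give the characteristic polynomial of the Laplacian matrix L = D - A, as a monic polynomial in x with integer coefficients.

Reading degrees in the order [a, b, c, d, e, f, g] gives [2, 2, 2, 2, 2, 2, 2]; set D = diag(2, 2, 2, 2, 2, 2, 2) and form L = D - A. Computing det(xI - L) by cofactor expansion (or equivalently via sum-over-permutations) gives x^7 - 14x^6 + 77x^5 - 210x^4 + 294x^3 - 196x^2 + 49x. The coefficient of x^6 equals -trace(L) = -14, matching the sum of degrees. The eigenvalues sum to 14, which equals trace(L) = 2|E|.

x^7 - 14x^6 + 77x^5 - 210x^4 + 294x^3 - 196x^2 + 49x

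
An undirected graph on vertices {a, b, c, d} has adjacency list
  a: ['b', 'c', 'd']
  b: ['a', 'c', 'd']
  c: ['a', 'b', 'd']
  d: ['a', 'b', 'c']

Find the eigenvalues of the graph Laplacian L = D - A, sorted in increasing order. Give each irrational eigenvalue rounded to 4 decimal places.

With the vertex order [a, b, c, d], the degrees are [3, 3, 3, 3], giving D = diag(3, 3, 3, 3) and L = D - A. Since every row of L sums to 0, the all-ones vector is in the kernel and 0 is an eigenvalue. The eigenvalues sum to 12, which equals trace(L) = 2|E|. By the matrix-tree theorem the graph has (1/4) * product of the nonzero eigenvalues = 16 spanning trees.

[0, 4, 4, 4]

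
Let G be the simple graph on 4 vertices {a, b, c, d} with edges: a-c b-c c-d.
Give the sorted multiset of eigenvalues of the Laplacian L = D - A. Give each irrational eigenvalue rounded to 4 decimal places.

[0, 1, 1, 4]

Reading degrees in the order [a, b, c, d] gives [1, 1, 3, 1]; set D = diag(1, 1, 3, 1) and form L = D - A. L is symmetric positive semidefinite, so every eigenvalue is real and nonnegative. There is one zero in the spectrum, matching the 1 component.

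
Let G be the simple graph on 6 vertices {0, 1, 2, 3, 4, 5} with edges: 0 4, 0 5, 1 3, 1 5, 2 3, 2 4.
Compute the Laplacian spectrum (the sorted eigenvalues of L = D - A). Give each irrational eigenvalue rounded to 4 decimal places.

Each diagonal entry of L is the vertex degree and each off-diagonal entry is -1 where an edge is present, 0 otherwise; in the order [0, 1, 2, 3, 4, 5] the diagonal is [2, 2, 2, 2, 2, 2]. The multiplicity of 0 as a Laplacian eigenvalue equals the number of connected components. The single zero eigenvalue shows the graph is connected. The largest eigenvalue, 4, is at most the vertex count 6.

[0, 1, 1, 3, 3, 4]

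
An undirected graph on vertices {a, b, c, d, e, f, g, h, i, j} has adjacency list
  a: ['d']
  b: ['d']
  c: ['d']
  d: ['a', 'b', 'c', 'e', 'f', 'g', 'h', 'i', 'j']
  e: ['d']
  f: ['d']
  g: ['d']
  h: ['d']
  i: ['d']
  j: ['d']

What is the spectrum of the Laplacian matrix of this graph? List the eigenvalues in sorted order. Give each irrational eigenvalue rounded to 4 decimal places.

With the vertex order [a, b, c, d, e, f, g, h, i, j], the degrees are [1, 1, 1, 9, 1, 1, 1, 1, 1, 1], giving D = diag(1, 1, 1, 9, 1, 1, 1, 1, 1, 1) and L = D - A. Diagonalising L (or applying a numerical eigensolver to the 10x10 matrix) gives the spectrum above. The largest eigenvalue, 10, is at most the vertex count 10.

[0, 1, 1, 1, 1, 1, 1, 1, 1, 10]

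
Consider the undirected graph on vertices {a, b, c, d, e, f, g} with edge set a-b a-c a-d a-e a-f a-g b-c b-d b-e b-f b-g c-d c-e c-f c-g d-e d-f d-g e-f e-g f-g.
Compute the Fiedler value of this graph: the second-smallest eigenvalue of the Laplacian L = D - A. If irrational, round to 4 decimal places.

Each diagonal entry of L is the vertex degree and each off-diagonal entry is -1 where an edge is present, 0 otherwise; in the order [a, b, c, d, e, f, g] the diagonal is [6, 6, 6, 6, 6, 6, 6]. The sorted Laplacian eigenvalues are [0, 7, 7, 7, 7, 7, 7]; the algebraic connectivity is the second entry, 7. The largest eigenvalue, 7, is at most the vertex count 7.

7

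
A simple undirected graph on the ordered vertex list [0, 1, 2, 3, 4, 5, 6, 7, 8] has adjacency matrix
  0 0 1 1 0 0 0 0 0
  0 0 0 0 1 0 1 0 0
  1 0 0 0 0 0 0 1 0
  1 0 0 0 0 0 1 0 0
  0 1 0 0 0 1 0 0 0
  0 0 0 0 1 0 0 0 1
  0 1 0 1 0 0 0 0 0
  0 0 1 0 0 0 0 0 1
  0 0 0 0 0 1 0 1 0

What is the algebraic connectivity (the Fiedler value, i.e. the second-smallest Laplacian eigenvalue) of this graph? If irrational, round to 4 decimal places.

0.4679

Each diagonal entry of L is the vertex degree and each off-diagonal entry is -1 where an edge is present, 0 otherwise; in the order [0, 1, 2, 3, 4, 5, 6, 7, 8] the diagonal is [2, 2, 2, 2, 2, 2, 2, 2, 2]. The sorted Laplacian eigenvalues are [0, 0.4679, 0.4679, 1.6527, 1.6527, 3, 3, 3.8794, 3.8794]; the algebraic connectivity is the second entry, 0.4679. The eigenvalues sum to 18, which equals trace(L) = 2|E|. There is one zero in the spectrum, matching the 1 component.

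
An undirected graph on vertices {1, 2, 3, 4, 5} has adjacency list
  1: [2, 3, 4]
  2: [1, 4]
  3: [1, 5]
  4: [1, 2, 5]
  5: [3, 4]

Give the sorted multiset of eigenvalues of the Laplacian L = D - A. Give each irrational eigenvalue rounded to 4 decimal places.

[0, 1.3820, 2.3820, 3.6180, 4.6180]

Each diagonal entry of L is the vertex degree and each off-diagonal entry is -1 where an edge is present, 0 otherwise; in the order [1, 2, 3, 4, 5] the diagonal is [3, 2, 2, 3, 2]. Since every row of L sums to 0, the all-ones vector is in the kernel and 0 is an eigenvalue. The eigenvalues sum to 12, which equals trace(L) = 2|E|. The largest eigenvalue, 4.6180, is at most the vertex count 5.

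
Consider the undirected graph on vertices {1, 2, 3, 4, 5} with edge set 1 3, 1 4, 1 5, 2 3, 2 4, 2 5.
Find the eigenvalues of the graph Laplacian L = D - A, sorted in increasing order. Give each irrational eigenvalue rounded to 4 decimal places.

[0, 2, 2, 3, 5]

With the vertex order [1, 2, 3, 4, 5], the degrees are [3, 3, 2, 2, 2], giving D = diag(3, 3, 2, 2, 2) and L = D - A. L is symmetric positive semidefinite, so every eigenvalue is real and nonnegative.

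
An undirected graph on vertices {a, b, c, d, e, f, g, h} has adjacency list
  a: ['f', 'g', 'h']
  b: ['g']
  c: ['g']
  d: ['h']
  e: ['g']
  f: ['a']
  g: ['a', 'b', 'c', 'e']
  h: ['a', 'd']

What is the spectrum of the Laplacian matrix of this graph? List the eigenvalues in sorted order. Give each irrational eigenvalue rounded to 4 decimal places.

Each diagonal entry of L is the vertex degree and each off-diagonal entry is -1 where an edge is present, 0 otherwise; in the order [a, b, c, d, e, f, g, h] the diagonal is [3, 1, 1, 1, 1, 1, 4, 2]. The multiplicity of 0 as a Laplacian eigenvalue equals the number of connected components. The eigenvalues sum to 14, which equals trace(L) = 2|E|. There is one zero in the spectrum, matching the 1 component.

[0, 0.2888, 0.6742, 1, 1, 2.1694, 3.5857, 5.2819]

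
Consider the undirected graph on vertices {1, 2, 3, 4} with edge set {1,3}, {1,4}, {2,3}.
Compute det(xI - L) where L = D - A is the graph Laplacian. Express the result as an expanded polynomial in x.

x^4 - 6x^3 + 10x^2 - 4x

Each diagonal entry of L is the vertex degree and each off-diagonal entry is -1 where an edge is present, 0 otherwise; in the order [1, 2, 3, 4] the diagonal is [2, 1, 2, 1]. Computing det(xI - L) by cofactor expansion (or equivalently via sum-over-permutations) gives x^4 - 6x^3 + 10x^2 - 4x. Since p(0) = det(-L) = 0, x divides p(x). By the matrix-tree theorem the graph has (1/4) * product of the nonzero eigenvalues = 1 spanning tree.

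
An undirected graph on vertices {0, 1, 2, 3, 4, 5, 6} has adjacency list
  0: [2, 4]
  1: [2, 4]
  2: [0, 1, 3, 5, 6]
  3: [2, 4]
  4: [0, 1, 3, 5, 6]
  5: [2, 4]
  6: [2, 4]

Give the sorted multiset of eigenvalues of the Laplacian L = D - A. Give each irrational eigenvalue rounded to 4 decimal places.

With the vertex order [0, 1, 2, 3, 4, 5, 6], the degrees are [2, 2, 5, 2, 5, 2, 2], giving D = diag(2, 2, 5, 2, 5, 2, 2) and L = D - A. Since every row of L sums to 0, the all-ones vector is in the kernel and 0 is an eigenvalue. There is one zero in the spectrum, matching the 1 component.

[0, 2, 2, 2, 2, 5, 7]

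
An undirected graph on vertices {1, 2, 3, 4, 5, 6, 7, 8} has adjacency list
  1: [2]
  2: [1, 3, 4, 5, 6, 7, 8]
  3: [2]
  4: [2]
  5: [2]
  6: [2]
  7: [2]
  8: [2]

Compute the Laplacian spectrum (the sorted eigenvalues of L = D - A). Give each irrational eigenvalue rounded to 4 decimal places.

Reading degrees in the order [1, 2, 3, 4, 5, 6, 7, 8] gives [1, 7, 1, 1, 1, 1, 1, 1]; set D = diag(1, 7, 1, 1, 1, 1, 1, 1) and form L = D - A. L is symmetric positive semidefinite, so every eigenvalue is real and nonnegative. The single zero eigenvalue shows the graph is connected.

[0, 1, 1, 1, 1, 1, 1, 8]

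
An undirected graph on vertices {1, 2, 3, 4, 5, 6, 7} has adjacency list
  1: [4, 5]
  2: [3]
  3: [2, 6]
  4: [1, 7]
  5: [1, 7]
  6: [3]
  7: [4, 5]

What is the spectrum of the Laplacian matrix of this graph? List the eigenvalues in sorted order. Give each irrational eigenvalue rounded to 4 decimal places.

Each diagonal entry of L is the vertex degree and each off-diagonal entry is -1 where an edge is present, 0 otherwise; in the order [1, 2, 3, 4, 5, 6, 7] the diagonal is [2, 1, 2, 2, 2, 1, 2]. The multiplicity of 0 as a Laplacian eigenvalue equals the number of connected components. The 2 zero eigenvalues correspond to the 2 connected components. There are 2 zeros in the spectrum, matching the 2 components.

[0, 0, 1, 2, 2, 3, 4]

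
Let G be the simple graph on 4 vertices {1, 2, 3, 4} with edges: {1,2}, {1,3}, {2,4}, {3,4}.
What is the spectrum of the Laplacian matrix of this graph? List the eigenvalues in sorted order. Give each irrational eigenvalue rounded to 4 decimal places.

[0, 2, 2, 4]

Reading degrees in the order [1, 2, 3, 4] gives [2, 2, 2, 2]; set D = diag(2, 2, 2, 2) and form L = D - A. L is symmetric positive semidefinite, so every eigenvalue is real and nonnegative. There is one zero in the spectrum, matching the 1 component.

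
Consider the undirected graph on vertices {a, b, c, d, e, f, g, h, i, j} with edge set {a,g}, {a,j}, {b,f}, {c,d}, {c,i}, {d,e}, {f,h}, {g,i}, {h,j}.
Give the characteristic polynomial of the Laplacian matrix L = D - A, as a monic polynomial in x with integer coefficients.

With the vertex order [a, b, c, d, e, f, g, h, i, j], the degrees are [2, 1, 2, 2, 1, 2, 2, 2, 2, 2], giving D = diag(2, 1, 2, 2, 1, 2, 2, 2, 2, 2) and L = D - A. L has integer entries, so p(x) = det(xI - L) has integer coefficients. Expanding the determinant yields x^10 - 18x^9 + 136x^8 - 560x^7 + 1365x^6 - 2002x^5 + 1716x^4 - 792x^3 + 165x^2 - 10x. The constant term is 0 because L is singular (the all-ones vector lies in its kernel). There is one zero in the spectrum, matching the 1 component.

x^10 - 18x^9 + 136x^8 - 560x^7 + 1365x^6 - 2002x^5 + 1716x^4 - 792x^3 + 165x^2 - 10x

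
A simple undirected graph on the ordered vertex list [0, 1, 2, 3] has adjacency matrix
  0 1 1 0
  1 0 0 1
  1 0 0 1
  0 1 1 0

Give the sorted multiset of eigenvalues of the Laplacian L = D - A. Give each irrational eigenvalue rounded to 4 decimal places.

Reading degrees in the order [0, 1, 2, 3] gives [2, 2, 2, 2]; set D = diag(2, 2, 2, 2) and form L = D - A. Since every row of L sums to 0, the all-ones vector is in the kernel and 0 is an eigenvalue. The single zero eigenvalue shows the graph is connected. There is one zero in the spectrum, matching the 1 component. By the matrix-tree theorem the graph has (1/4) * product of the nonzero eigenvalues = 4 spanning trees.

[0, 2, 2, 4]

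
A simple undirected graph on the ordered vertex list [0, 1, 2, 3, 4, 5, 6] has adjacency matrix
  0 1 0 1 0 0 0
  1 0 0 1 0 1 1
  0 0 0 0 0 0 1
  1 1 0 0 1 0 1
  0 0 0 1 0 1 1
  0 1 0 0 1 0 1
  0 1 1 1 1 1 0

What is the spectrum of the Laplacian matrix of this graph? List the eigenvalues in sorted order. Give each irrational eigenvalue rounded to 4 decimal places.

[0, 0.9217, 1.7909, 3.3820, 4.1368, 5.6180, 6.1507]

Each diagonal entry of L is the vertex degree and each off-diagonal entry is -1 where an edge is present, 0 otherwise; in the order [0, 1, 2, 3, 4, 5, 6] the diagonal is [2, 4, 1, 4, 3, 3, 5]. L is symmetric positive semidefinite, so every eigenvalue is real and nonnegative. The single zero eigenvalue shows the graph is connected. The eigenvalues sum to 22, which equals trace(L) = 2|E|.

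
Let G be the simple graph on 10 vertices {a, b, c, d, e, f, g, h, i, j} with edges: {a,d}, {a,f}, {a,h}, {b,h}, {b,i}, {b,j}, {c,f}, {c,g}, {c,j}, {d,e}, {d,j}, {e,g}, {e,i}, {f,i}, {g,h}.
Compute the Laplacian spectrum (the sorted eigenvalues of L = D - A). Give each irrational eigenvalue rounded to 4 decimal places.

Each diagonal entry of L is the vertex degree and each off-diagonal entry is -1 where an edge is present, 0 otherwise; in the order [a, b, c, d, e, f, g, h, i, j] the diagonal is [3, 3, 3, 3, 3, 3, 3, 3, 3, 3]. Diagonalising L (or applying a numerical eigensolver to the 10x10 matrix) gives the spectrum above. The single zero eigenvalue shows the graph is connected. The largest eigenvalue, 5, is at most the vertex count 10. The eigenvalues sum to 30, which equals trace(L) = 2|E|.

[0, 2, 2, 2, 2, 2, 5, 5, 5, 5]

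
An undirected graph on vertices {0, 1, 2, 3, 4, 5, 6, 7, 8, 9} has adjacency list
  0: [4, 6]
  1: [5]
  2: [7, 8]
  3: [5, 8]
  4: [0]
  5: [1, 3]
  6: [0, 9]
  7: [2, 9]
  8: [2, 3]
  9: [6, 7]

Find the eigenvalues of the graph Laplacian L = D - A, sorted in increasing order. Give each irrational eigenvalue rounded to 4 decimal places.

With the vertex order [0, 1, 2, 3, 4, 5, 6, 7, 8, 9], the degrees are [2, 1, 2, 2, 1, 2, 2, 2, 2, 2], giving D = diag(2, 1, 2, 2, 1, 2, 2, 2, 2, 2) and L = D - A. Since every row of L sums to 0, the all-ones vector is in the kernel and 0 is an eigenvalue. There is one zero in the spectrum, matching the 1 component. The eigenvalues sum to 18, which equals trace(L) = 2|E|.

[0, 0.0979, 0.3820, 0.8244, 1.3820, 2, 2.6180, 3.1756, 3.6180, 3.9021]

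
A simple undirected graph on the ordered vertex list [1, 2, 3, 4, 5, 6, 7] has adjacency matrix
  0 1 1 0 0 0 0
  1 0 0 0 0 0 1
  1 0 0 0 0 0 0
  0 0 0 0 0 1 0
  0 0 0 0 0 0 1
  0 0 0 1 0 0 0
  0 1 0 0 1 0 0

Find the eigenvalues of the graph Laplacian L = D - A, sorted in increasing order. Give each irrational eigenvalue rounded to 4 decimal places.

[0, 0, 0.3820, 1.3820, 2, 2.6180, 3.6180]

Each diagonal entry of L is the vertex degree and each off-diagonal entry is -1 where an edge is present, 0 otherwise; in the order [1, 2, 3, 4, 5, 6, 7] the diagonal is [2, 2, 1, 1, 1, 1, 2]. The multiplicity of 0 as a Laplacian eigenvalue equals the number of connected components. The 2 zero eigenvalues correspond to the 2 connected components. The largest eigenvalue, 3.6180, is at most the vertex count 7.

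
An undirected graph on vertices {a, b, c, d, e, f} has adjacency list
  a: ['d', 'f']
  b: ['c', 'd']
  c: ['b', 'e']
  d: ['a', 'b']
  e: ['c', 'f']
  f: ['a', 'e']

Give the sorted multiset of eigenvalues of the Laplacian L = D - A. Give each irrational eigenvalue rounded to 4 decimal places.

[0, 1, 1, 3, 3, 4]

Each diagonal entry of L is the vertex degree and each off-diagonal entry is -1 where an edge is present, 0 otherwise; in the order [a, b, c, d, e, f] the diagonal is [2, 2, 2, 2, 2, 2]. L is symmetric positive semidefinite, so every eigenvalue is real and nonnegative. The single zero eigenvalue shows the graph is connected.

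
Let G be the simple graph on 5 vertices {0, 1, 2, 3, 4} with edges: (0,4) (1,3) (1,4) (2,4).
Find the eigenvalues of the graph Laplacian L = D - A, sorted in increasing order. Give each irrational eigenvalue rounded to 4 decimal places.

[0, 0.5188, 1, 2.3111, 4.1701]

Each diagonal entry of L is the vertex degree and each off-diagonal entry is -1 where an edge is present, 0 otherwise; in the order [0, 1, 2, 3, 4] the diagonal is [1, 2, 1, 1, 3]. Diagonalising L (or applying a numerical eigensolver to the 5x5 matrix) gives the spectrum above. By the matrix-tree theorem the graph has (1/5) * product of the nonzero eigenvalues = 1 spanning tree.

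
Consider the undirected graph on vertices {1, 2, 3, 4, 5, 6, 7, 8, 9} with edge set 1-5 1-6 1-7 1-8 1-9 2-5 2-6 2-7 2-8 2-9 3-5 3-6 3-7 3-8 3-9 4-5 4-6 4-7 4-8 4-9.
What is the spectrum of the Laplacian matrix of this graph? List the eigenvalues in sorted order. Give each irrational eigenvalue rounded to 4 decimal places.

[0, 4, 4, 4, 4, 5, 5, 5, 9]

Reading degrees in the order [1, 2, 3, 4, 5, 6, 7, 8, 9] gives [5, 5, 5, 5, 4, 4, 4, 4, 4]; set D = diag(5, 5, 5, 5, 4, 4, 4, 4, 4) and form L = D - A. L is symmetric positive semidefinite, so every eigenvalue is real and nonnegative. By the matrix-tree theorem the graph has (1/9) * product of the nonzero eigenvalues = 32000 spanning trees. The largest eigenvalue, 9, is at most the vertex count 9.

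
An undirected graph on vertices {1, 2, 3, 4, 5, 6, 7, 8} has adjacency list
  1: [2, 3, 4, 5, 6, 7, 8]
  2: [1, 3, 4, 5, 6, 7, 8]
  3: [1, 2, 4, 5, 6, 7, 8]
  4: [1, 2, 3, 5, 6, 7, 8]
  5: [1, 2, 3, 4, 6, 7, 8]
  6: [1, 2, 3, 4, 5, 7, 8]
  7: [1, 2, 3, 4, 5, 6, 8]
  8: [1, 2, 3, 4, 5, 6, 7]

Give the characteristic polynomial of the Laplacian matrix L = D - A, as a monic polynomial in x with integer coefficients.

x^8 - 56x^7 + 1344x^6 - 17920x^5 + 143360x^4 - 688128x^3 + 1835008x^2 - 2097152x

Reading degrees in the order [1, 2, 3, 4, 5, 6, 7, 8] gives [7, 7, 7, 7, 7, 7, 7, 7]; set D = diag(7, 7, 7, 7, 7, 7, 7, 7) and form L = D - A. L has integer entries, so p(x) = det(xI - L) has integer coefficients. Expanding the determinant yields x^8 - 56x^7 + 1344x^6 - 17920x^5 + 143360x^4 - 688128x^3 + 1835008x^2 - 2097152x. The coefficient of x^7 equals -trace(L) = -56, matching the sum of degrees. There is one zero in the spectrum, matching the 1 component.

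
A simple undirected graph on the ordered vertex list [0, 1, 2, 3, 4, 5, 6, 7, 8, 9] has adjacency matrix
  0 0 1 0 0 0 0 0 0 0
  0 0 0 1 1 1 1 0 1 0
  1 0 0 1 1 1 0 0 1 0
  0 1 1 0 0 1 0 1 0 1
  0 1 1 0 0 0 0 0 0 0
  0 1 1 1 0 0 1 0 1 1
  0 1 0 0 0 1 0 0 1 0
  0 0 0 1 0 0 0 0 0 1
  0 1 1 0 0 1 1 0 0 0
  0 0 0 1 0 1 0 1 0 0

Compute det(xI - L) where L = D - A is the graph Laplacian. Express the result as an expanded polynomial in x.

Reading degrees in the order [0, 1, 2, 3, 4, 5, 6, 7, 8, 9] gives [1, 5, 5, 5, 2, 6, 3, 2, 4, 3]; set D = diag(1, 5, 5, 5, 2, 6, 3, 2, 4, 3) and form L = D - A. L has integer entries, so p(x) = det(xI - L) has integer coefficients. Expanding the determinant yields x^10 - 36x^9 + 553x^8 - 4734x^7 + 24740x^6 - 81250x^5 + 166198x^4 - 202140x^3 + 131417x^2 - 34600x. The constant term is 0 because L is singular (the all-ones vector lies in its kernel).

x^10 - 36x^9 + 553x^8 - 4734x^7 + 24740x^6 - 81250x^5 + 166198x^4 - 202140x^3 + 131417x^2 - 34600x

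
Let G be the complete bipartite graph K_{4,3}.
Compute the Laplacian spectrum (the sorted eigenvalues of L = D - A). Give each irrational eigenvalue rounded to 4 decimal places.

The graph has 7 vertices and degree multiset [4, 4, 4, 3, 3, 3, 3]; D is the diagonal matrix of degrees and L = D - A. L is symmetric positive semidefinite, so every eigenvalue is real and nonnegative. The largest eigenvalue, 7, is at most the vertex count 7. The eigenvalues sum to 24, which equals trace(L) = 2|E|.

[0, 3, 3, 3, 4, 4, 7]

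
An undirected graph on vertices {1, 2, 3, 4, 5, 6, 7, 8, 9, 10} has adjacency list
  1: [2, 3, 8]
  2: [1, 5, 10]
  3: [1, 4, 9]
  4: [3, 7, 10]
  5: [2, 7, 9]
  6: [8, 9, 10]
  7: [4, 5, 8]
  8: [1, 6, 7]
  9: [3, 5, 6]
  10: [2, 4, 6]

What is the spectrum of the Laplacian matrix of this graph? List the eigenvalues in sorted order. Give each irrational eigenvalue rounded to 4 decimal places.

With the vertex order [1, 2, 3, 4, 5, 6, 7, 8, 9, 10], the degrees are [3, 3, 3, 3, 3, 3, 3, 3, 3, 3], giving D = diag(3, 3, 3, 3, 3, 3, 3, 3, 3, 3) and L = D - A. The multiplicity of 0 as a Laplacian eigenvalue equals the number of connected components. The single zero eigenvalue shows the graph is connected.

[0, 2, 2, 2, 2, 2, 5, 5, 5, 5]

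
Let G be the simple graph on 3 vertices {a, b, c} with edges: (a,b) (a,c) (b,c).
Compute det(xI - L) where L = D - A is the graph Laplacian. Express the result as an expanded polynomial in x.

With the vertex order [a, b, c], the degrees are [2, 2, 2], giving D = diag(2, 2, 2) and L = D - A. The eigenvalues of L are [0, 3, 3]; the characteristic polynomial is the product of (x - lambda_i), which multiplies out to x^3 - 6x^2 + 9x. The coefficient of x^2 equals -trace(L) = -6, matching the sum of degrees. The largest eigenvalue, 3, is at most the vertex count 3.

x^3 - 6x^2 + 9x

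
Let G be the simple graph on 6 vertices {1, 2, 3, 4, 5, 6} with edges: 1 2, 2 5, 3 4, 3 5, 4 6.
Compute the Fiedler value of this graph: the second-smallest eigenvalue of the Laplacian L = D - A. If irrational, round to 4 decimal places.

0.2679

Reading degrees in the order [1, 2, 3, 4, 5, 6] gives [1, 2, 2, 2, 2, 1]; set D = diag(1, 2, 2, 2, 2, 1) and form L = D - A. The smallest Laplacian eigenvalue is always 0. The next one, lambda_2 = 0.2679, measures how hard the graph is to disconnect: larger values mean better connectivity. The eigenvalues sum to 10, which equals trace(L) = 2|E|.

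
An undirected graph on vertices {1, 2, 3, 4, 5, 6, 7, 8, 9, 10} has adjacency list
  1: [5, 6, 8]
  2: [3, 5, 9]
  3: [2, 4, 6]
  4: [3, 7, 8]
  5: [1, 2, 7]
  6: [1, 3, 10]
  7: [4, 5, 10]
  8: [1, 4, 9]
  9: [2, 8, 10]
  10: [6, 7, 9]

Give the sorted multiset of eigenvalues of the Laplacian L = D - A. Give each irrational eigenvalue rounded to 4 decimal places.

[0, 2, 2, 2, 2, 2, 5, 5, 5, 5]

Reading degrees in the order [1, 2, 3, 4, 5, 6, 7, 8, 9, 10] gives [3, 3, 3, 3, 3, 3, 3, 3, 3, 3]; set D = diag(3, 3, 3, 3, 3, 3, 3, 3, 3, 3) and form L = D - A. The multiplicity of 0 as a Laplacian eigenvalue equals the number of connected components. There is one zero in the spectrum, matching the 1 component.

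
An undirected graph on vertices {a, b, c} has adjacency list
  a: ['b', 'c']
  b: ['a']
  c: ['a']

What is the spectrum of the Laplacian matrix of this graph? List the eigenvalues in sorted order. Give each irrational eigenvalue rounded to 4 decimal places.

[0, 1, 3]

Reading degrees in the order [a, b, c] gives [2, 1, 1]; set D = diag(2, 1, 1) and form L = D - A. L is symmetric positive semidefinite, so every eigenvalue is real and nonnegative. By the matrix-tree theorem the graph has (1/3) * product of the nonzero eigenvalues = 1 spanning tree. There is one zero in the spectrum, matching the 1 component.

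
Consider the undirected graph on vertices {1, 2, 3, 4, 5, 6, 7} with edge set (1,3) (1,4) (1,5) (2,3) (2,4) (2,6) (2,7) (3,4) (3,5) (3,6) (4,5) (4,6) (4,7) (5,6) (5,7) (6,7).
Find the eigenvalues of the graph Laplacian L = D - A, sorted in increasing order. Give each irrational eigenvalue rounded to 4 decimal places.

With the vertex order [1, 2, 3, 4, 5, 6, 7], the degrees are [3, 4, 5, 6, 5, 5, 4], giving D = diag(3, 4, 5, 6, 5, 5, 4) and L = D - A. The multiplicity of 0 as a Laplacian eigenvalue equals the number of connected components. There is one zero in the spectrum, matching the 1 component. The largest eigenvalue, 7, is at most the vertex count 7.

[0, 2.6972, 4.3820, 5, 6.3028, 6.6180, 7]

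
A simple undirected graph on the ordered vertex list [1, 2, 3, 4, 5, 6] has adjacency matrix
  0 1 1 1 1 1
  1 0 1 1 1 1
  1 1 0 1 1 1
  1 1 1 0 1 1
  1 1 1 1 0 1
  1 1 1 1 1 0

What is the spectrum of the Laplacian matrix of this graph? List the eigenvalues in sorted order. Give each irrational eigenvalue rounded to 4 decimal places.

[0, 6, 6, 6, 6, 6]

Each diagonal entry of L is the vertex degree and each off-diagonal entry is -1 where an edge is present, 0 otherwise; in the order [1, 2, 3, 4, 5, 6] the diagonal is [5, 5, 5, 5, 5, 5]. Diagonalising L (or applying a numerical eigensolver to the 6x6 matrix) gives the spectrum above.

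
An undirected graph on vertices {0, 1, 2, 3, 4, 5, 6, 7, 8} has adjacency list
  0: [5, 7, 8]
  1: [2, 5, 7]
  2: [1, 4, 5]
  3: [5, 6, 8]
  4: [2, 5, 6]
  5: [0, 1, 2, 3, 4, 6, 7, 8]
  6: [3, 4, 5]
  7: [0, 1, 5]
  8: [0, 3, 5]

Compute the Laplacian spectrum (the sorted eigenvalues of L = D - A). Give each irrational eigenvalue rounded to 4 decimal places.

Each diagonal entry of L is the vertex degree and each off-diagonal entry is -1 where an edge is present, 0 otherwise; in the order [0, 1, 2, 3, 4, 5, 6, 7, 8] the diagonal is [3, 3, 3, 3, 3, 8, 3, 3, 3]. The multiplicity of 0 as a Laplacian eigenvalue equals the number of connected components.

[0, 1.5858, 1.5858, 3, 3, 4.4142, 4.4142, 5, 9]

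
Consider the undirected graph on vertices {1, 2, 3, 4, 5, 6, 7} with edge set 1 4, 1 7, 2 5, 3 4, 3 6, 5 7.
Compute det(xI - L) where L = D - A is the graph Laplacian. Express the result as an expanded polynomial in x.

x^7 - 12x^6 + 55x^5 - 120x^4 + 126x^3 - 56x^2 + 7x

With the vertex order [1, 2, 3, 4, 5, 6, 7], the degrees are [2, 1, 2, 2, 2, 1, 2], giving D = diag(2, 1, 2, 2, 2, 1, 2) and L = D - A. L has integer entries, so p(x) = det(xI - L) has integer coefficients. Expanding the determinant yields x^7 - 12x^6 + 55x^5 - 120x^4 + 126x^3 - 56x^2 + 7x. The constant term is 0 because L is singular (the all-ones vector lies in its kernel). The eigenvalues sum to 12, which equals trace(L) = 2|E|.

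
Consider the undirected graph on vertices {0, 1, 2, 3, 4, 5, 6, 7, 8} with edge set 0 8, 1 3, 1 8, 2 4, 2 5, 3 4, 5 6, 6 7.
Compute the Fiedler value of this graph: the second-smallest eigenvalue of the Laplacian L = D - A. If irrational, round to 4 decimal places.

0.1206

Each diagonal entry of L is the vertex degree and each off-diagonal entry is -1 where an edge is present, 0 otherwise; in the order [0, 1, 2, 3, 4, 5, 6, 7, 8] the diagonal is [1, 2, 2, 2, 2, 2, 2, 1, 2]. The sorted Laplacian eigenvalues are [0, 0.1206, 0.4679, 1, 1.6527, 2.3473, 3, 3.5321, 3.8794]; the algebraic connectivity is the second entry, 0.1206. The largest eigenvalue, 3.8794, is at most the vertex count 9. By the matrix-tree theorem the graph has (1/9) * product of the nonzero eigenvalues = 1 spanning tree.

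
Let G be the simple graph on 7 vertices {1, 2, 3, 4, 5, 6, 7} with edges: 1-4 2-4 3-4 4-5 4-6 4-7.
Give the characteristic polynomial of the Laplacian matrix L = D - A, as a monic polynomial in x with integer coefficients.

x^7 - 12x^6 + 45x^5 - 80x^4 + 75x^3 - 36x^2 + 7x

Reading degrees in the order [1, 2, 3, 4, 5, 6, 7] gives [1, 1, 1, 6, 1, 1, 1]; set D = diag(1, 1, 1, 6, 1, 1, 1) and form L = D - A. The eigenvalues of L are [0, 1, 1, 1, 1, 1, 7]; the characteristic polynomial is the product of (x - lambda_i), which multiplies out to x^7 - 12x^6 + 45x^5 - 80x^4 + 75x^3 - 36x^2 + 7x. The coefficient of x^6 equals -trace(L) = -12, matching the sum of degrees. The largest eigenvalue, 7, is at most the vertex count 7. By the matrix-tree theorem the graph has (1/7) * product of the nonzero eigenvalues = 1 spanning tree.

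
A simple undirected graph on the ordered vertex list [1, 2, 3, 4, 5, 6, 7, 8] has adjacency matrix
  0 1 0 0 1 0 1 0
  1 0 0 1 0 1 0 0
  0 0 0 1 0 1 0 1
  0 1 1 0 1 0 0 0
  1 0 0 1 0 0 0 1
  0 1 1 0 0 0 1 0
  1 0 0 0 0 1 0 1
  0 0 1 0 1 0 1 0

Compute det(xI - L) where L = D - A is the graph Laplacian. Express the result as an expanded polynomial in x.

x^8 - 24x^7 + 240x^6 - 1296x^5 + 4080x^4 - 7488x^3 + 7424x^2 - 3072x

With the vertex order [1, 2, 3, 4, 5, 6, 7, 8], the degrees are [3, 3, 3, 3, 3, 3, 3, 3], giving D = diag(3, 3, 3, 3, 3, 3, 3, 3) and L = D - A. Computing det(xI - L) by cofactor expansion (or equivalently via sum-over-permutations) gives x^8 - 24x^7 + 240x^6 - 1296x^5 + 4080x^4 - 7488x^3 + 7424x^2 - 3072x. The coefficient of x^7 equals -trace(L) = -24, matching the sum of degrees. The eigenvalues sum to 24, which equals trace(L) = 2|E|. The largest eigenvalue, 6, is at most the vertex count 8.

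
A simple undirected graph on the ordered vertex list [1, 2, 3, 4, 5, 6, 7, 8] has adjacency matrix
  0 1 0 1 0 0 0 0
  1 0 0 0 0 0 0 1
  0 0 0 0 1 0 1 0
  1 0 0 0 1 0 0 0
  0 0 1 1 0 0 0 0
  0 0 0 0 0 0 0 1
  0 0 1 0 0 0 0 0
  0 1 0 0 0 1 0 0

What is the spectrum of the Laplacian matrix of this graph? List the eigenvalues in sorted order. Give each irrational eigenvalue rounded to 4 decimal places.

With the vertex order [1, 2, 3, 4, 5, 6, 7, 8], the degrees are [2, 2, 2, 2, 2, 1, 1, 2], giving D = diag(2, 2, 2, 2, 2, 1, 1, 2) and L = D - A. The multiplicity of 0 as a Laplacian eigenvalue equals the number of connected components. By the matrix-tree theorem the graph has (1/8) * product of the nonzero eigenvalues = 1 spanning tree. There is one zero in the spectrum, matching the 1 component.

[0, 0.1522, 0.5858, 1.2346, 2, 2.7654, 3.4142, 3.8478]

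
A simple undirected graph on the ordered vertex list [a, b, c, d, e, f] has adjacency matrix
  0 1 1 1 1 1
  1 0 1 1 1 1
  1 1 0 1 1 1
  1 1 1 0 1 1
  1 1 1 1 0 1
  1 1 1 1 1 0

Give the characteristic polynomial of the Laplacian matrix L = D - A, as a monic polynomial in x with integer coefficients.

x^6 - 30x^5 + 360x^4 - 2160x^3 + 6480x^2 - 7776x

With the vertex order [a, b, c, d, e, f], the degrees are [5, 5, 5, 5, 5, 5], giving D = diag(5, 5, 5, 5, 5, 5) and L = D - A. The eigenvalues of L are [0, 6, 6, 6, 6, 6]; the characteristic polynomial is the product of (x - lambda_i), which multiplies out to x^6 - 30x^5 + 360x^4 - 2160x^3 + 6480x^2 - 7776x. The constant term is 0 because L is singular (the all-ones vector lies in its kernel). The eigenvalues sum to 30, which equals trace(L) = 2|E|.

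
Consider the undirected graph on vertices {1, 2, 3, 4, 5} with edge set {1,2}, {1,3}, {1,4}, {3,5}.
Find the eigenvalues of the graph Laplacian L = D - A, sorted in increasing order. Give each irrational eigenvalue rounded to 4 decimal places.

Reading degrees in the order [1, 2, 3, 4, 5] gives [3, 1, 2, 1, 1]; set D = diag(3, 1, 2, 1, 1) and form L = D - A. Diagonalising L (or applying a numerical eigensolver to the 5x5 matrix) gives the spectrum above. The single zero eigenvalue shows the graph is connected. By the matrix-tree theorem the graph has (1/5) * product of the nonzero eigenvalues = 1 spanning tree.

[0, 0.5188, 1, 2.3111, 4.1701]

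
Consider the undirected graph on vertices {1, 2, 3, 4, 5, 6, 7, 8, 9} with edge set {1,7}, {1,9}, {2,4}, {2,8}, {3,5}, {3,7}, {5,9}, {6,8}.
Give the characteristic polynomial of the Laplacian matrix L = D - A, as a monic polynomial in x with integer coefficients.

Reading degrees in the order [1, 2, 3, 4, 5, 6, 7, 8, 9] gives [2, 2, 2, 1, 2, 1, 2, 2, 2]; set D = diag(2, 2, 2, 1, 2, 1, 2, 2, 2) and form L = D - A. Computing det(xI - L) by cofactor expansion (or equivalently via sum-over-permutations) gives x^9 - 16x^8 + 105x^7 - 364x^6 + 715x^5 - 790x^4 + 450x^3 - 100x^2. Since p(0) = det(-L) = 0, x divides p(x). The largest eigenvalue, 3.6180, is at most the vertex count 9.

x^9 - 16x^8 + 105x^7 - 364x^6 + 715x^5 - 790x^4 + 450x^3 - 100x^2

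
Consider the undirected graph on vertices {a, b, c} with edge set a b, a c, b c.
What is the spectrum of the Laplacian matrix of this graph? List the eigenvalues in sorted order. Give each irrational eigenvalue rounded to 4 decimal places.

[0, 3, 3]

Reading degrees in the order [a, b, c] gives [2, 2, 2]; set D = diag(2, 2, 2) and form L = D - A. Since every row of L sums to 0, the all-ones vector is in the kernel and 0 is an eigenvalue. By the matrix-tree theorem the graph has (1/3) * product of the nonzero eigenvalues = 3 spanning trees.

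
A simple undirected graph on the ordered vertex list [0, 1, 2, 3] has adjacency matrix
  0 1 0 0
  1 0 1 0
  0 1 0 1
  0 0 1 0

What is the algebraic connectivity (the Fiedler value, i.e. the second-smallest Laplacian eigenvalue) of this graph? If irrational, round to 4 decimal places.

Each diagonal entry of L is the vertex degree and each off-diagonal entry is -1 where an edge is present, 0 otherwise; in the order [0, 1, 2, 3] the diagonal is [1, 2, 2, 1]. The sorted Laplacian eigenvalues are [0, 0.5858, 2, 3.4142]; the algebraic connectivity is the second entry, 0.5858. The eigenvalues sum to 6, which equals trace(L) = 2|E|.

0.5858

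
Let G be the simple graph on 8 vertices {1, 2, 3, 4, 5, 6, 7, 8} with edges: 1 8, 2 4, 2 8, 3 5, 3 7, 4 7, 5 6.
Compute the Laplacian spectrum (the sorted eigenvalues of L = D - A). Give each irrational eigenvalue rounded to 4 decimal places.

Reading degrees in the order [1, 2, 3, 4, 5, 6, 7, 8] gives [1, 2, 2, 2, 2, 1, 2, 2]; set D = diag(1, 2, 2, 2, 2, 1, 2, 2) and form L = D - A. The multiplicity of 0 as a Laplacian eigenvalue equals the number of connected components. The single zero eigenvalue shows the graph is connected. There is one zero in the spectrum, matching the 1 component.

[0, 0.1522, 0.5858, 1.2346, 2, 2.7654, 3.4142, 3.8478]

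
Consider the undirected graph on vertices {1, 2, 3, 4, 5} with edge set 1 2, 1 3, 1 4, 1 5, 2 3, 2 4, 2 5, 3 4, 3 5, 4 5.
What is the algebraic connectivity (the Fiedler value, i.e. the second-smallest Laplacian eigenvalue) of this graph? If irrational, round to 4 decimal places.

Each diagonal entry of L is the vertex degree and each off-diagonal entry is -1 where an edge is present, 0 otherwise; in the order [1, 2, 3, 4, 5] the diagonal is [4, 4, 4, 4, 4]. The smallest Laplacian eigenvalue is always 0. The next one, lambda_2 = 5, measures how hard the graph is to disconnect: larger values mean better connectivity. By the matrix-tree theorem the graph has (1/5) * product of the nonzero eigenvalues = 125 spanning trees.

5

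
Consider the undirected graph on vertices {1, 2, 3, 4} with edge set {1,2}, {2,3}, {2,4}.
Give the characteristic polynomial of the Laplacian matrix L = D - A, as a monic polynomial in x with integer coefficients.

x^4 - 6x^3 + 9x^2 - 4x

With the vertex order [1, 2, 3, 4], the degrees are [1, 3, 1, 1], giving D = diag(1, 3, 1, 1) and L = D - A. L has integer entries, so p(x) = det(xI - L) has integer coefficients. Expanding the determinant yields x^4 - 6x^3 + 9x^2 - 4x. The coefficient of x^3 equals -trace(L) = -6, matching the sum of degrees. There is one zero in the spectrum, matching the 1 component.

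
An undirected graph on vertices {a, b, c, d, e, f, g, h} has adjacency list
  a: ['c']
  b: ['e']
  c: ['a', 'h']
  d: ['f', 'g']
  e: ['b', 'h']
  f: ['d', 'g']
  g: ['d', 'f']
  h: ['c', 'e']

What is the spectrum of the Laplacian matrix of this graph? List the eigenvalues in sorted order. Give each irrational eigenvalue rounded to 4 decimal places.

[0, 0, 0.3820, 1.3820, 2.6180, 3, 3, 3.6180]

With the vertex order [a, b, c, d, e, f, g, h], the degrees are [1, 1, 2, 2, 2, 2, 2, 2], giving D = diag(1, 1, 2, 2, 2, 2, 2, 2) and L = D - A. The multiplicity of 0 as a Laplacian eigenvalue equals the number of connected components. The 2 zero eigenvalues correspond to the 2 connected components. The largest eigenvalue, 3.6180, is at most the vertex count 8.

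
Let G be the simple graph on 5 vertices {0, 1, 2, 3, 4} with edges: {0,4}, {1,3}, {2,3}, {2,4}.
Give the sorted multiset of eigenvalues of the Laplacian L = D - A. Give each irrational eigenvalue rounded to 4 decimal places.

[0, 0.3820, 1.3820, 2.6180, 3.6180]

Reading degrees in the order [0, 1, 2, 3, 4] gives [1, 1, 2, 2, 2]; set D = diag(1, 1, 2, 2, 2) and form L = D - A. Diagonalising L (or applying a numerical eigensolver to the 5x5 matrix) gives the spectrum above. The single zero eigenvalue shows the graph is connected. There is one zero in the spectrum, matching the 1 component. The largest eigenvalue, 3.6180, is at most the vertex count 5.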